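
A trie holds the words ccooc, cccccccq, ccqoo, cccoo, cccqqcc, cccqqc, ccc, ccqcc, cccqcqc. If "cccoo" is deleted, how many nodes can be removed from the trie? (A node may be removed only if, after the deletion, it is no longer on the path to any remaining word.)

A node on "cccoo"'s path can go only if nothing else ends at it or branches off below it.
The suffix "oo" (2 nodes) is used only by "cccoo"; the node for "ccc" still has the child "c", so pruning stops there.
Nodes removed: 2

2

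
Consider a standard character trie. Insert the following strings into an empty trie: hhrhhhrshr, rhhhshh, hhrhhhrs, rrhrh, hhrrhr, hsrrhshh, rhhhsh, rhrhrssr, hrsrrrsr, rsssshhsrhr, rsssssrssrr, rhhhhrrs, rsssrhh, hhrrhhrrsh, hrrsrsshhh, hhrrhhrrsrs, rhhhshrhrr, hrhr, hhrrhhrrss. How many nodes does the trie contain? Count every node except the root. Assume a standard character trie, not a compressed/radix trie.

89

Trace insertions, counting only characters that open a new branch:
  "hhrhhhrshr" → 10 new (h, h, r, h, h, h, r, s, h, r)
  "rhhhshh" → 7 new (r, h, h, h, s, h, h)
  "hhrhhhrs" → prefix "hhrhhhrs" already present; 0 new (none)
  "rrhrh" → prefix "r" already present; 4 new (r, h, r, h)
  "hhrrhr" → prefix "hhr" already present; 3 new (r, h, r)
  "hsrrhshh" → prefix "h" already present; 7 new (s, r, r, h, s, h, h)
  "rhhhsh" → prefix "rhhhsh" already present; 0 new (none)
  "rhrhrssr" → prefix "rh" already present; 6 new (r, h, r, s, s, r)
  "hrsrrrsr" → prefix "h" already present; 7 new (r, s, r, r, r, s, r)
  "rsssshhsrhr" → prefix "r" already present; 10 new (s, s, s, s, h, h, s, r, h, r)
  "rsssssrssrr" → prefix "rssss" already present; 6 new (s, r, s, s, r, r)
  "rhhhhrrs" → prefix "rhhh" already present; 4 new (h, r, r, s)
  "rsssrhh" → prefix "rsss" already present; 3 new (r, h, h)
  "hhrrhhrrsh" → prefix "hhrrh" already present; 5 new (h, r, r, s, h)
  "hrrsrsshhh" → prefix "hr" already present; 8 new (r, s, r, s, s, h, h, h)
  "hhrrhhrrsrs" → prefix "hhrrhhrrs" already present; 2 new (r, s)
  "rhhhshrhrr" → prefix "rhhhsh" already present; 4 new (r, h, r, r)
  "hrhr" → prefix "hr" already present; 2 new (h, r)
  "hhrrhhrrss" → prefix "hhrrhhrrs" already present; 1 new (s)
Total nodes = 10 + 7 + 0 + 4 + 3 + 7 + 0 + 6 + 7 + 10 + 6 + 4 + 3 + 5 + 8 + 2 + 4 + 2 + 1 = 89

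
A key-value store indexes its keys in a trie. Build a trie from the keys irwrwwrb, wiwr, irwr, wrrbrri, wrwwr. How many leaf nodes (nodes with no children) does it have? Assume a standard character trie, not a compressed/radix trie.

4

Leaves are exactly the stored words that no other stored word extends.
Those words: "irwrwwrb", "wiwr", "wrrbrri", "wrwwr"
Leaf count: 4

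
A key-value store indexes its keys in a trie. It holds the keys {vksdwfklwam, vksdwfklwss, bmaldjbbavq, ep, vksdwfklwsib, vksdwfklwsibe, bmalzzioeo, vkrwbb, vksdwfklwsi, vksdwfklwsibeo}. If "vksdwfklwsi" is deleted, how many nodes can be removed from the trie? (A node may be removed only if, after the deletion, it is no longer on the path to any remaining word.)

0

A node on "vksdwfklwsi"'s path can go only if nothing else ends at it or branches off below it.
Every node on "vksdwfklwsi" is still needed (e.g. by "vksdwfklwsib"), so nothing is freed.
Nodes removed: 0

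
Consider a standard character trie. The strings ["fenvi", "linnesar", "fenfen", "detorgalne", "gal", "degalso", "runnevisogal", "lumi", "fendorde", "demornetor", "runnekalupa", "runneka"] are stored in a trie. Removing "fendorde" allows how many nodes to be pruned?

After clearing the end-marker at "fendorde", prune upward until reaching a node still needed by another word.
The suffix "dorde" (5 nodes) is used only by "fendorde"; the node for "fen" still has the child "v", so pruning stops there.
Nodes removed: 5

5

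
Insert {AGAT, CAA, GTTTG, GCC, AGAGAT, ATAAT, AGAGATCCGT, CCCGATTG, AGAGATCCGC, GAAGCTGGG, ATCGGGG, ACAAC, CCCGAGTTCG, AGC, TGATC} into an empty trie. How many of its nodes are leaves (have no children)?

A leaf is a node with no children — equivalently, the end of a word that is not a proper prefix of any other stored word.
Those words: "ACAAC", "AGAGATCCGC", "AGAGATCCGT", "AGAT", "AGC", "ATAAT", "ATCGGGG", "CAA", "CCCGAGTTCG", "CCCGATTG", "GAAGCTGGG", "GCC", "GTTTG", "TGATC"
Leaf count: 14

14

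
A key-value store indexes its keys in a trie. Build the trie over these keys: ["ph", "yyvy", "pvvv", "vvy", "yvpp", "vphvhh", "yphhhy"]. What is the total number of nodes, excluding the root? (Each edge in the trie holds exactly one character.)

Trie structure (* marks end of a word):
(root)
├─ p
│  ├─ h *
│  └─ v
│     └─ v
│        └─ v *
├─ v
│  ├─ p
│  │  └─ h
│  │     └─ v
│  │        └─ h
│  │           └─ h *
│  └─ v
│     └─ y *
└─ y
   ├─ p
   │  └─ h
   │     └─ h
   │        └─ h
   │           └─ y *
   ├─ v
   │  └─ p
   │     └─ p *
   └─ y
      └─ v
         └─ y *
Counting every labelled node above: 25.

25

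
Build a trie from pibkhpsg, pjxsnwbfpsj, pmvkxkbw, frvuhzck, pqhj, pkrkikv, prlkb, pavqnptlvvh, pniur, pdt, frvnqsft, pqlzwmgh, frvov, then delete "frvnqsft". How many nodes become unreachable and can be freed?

After clearing the end-marker at "frvnqsft", prune upward until reaching a node still needed by another word.
The suffix "nqsft" (5 nodes) is used only by "frvnqsft"; the node for "frv" still has the child "u", so pruning stops there.
Nodes removed: 5

5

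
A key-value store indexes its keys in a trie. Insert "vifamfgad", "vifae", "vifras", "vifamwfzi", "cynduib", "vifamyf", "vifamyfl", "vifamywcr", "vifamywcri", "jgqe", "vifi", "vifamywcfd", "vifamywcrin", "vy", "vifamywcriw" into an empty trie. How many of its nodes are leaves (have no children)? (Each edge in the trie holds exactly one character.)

A leaf is a node with no children — equivalently, the end of a word that is not a proper prefix of any other stored word.
Those words: "cynduib", "jgqe", "vifae", "vifamfgad", "vifamwfzi", "vifamyfl", "vifamywcfd", "vifamywcrin", "vifamywcriw", "vifi", "vifras", "vy"
Leaf count: 12

12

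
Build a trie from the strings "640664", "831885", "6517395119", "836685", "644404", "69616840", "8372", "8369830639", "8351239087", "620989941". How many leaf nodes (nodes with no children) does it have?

Leaves are exactly the stored words that no other stored word extends.
Those words: "620989941", "640664", "644404", "6517395119", "69616840", "831885", "8351239087", "836685", "8369830639", "8372"
Leaf count: 10

10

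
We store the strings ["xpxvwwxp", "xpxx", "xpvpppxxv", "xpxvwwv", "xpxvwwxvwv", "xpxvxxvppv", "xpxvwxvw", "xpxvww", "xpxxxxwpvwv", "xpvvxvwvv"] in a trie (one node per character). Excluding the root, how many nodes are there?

Trace insertions, counting only characters that open a new branch:
  "xpxvwwxp" → 8 new (x, p, x, v, w, w, x, p)
  "xpxx" → prefix "xpx" already present; 1 new (x)
  "xpvpppxxv" → prefix "xp" already present; 7 new (v, p, p, p, x, x, v)
  "xpxvwwv" → prefix "xpxvww" already present; 1 new (v)
  "xpxvwwxvwv" → prefix "xpxvwwx" already present; 3 new (v, w, v)
  "xpxvxxvppv" → prefix "xpxv" already present; 6 new (x, x, v, p, p, v)
  "xpxvwxvw" → prefix "xpxvw" already present; 3 new (x, v, w)
  "xpxvww" → prefix "xpxvww" already present; 0 new (none)
  "xpxxxxwpvwv" → prefix "xpxx" already present; 7 new (x, x, w, p, v, w, v)
  "xpvvxvwvv" → prefix "xpv" already present; 6 new (v, x, v, w, v, v)
Total nodes = 8 + 1 + 7 + 1 + 3 + 6 + 3 + 0 + 7 + 6 = 42

42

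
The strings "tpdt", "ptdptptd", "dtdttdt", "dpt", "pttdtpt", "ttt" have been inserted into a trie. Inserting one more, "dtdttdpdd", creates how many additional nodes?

3

"dtdttd" is already a path in the trie; the remaining "pdd" must be added.
Each of the 3 remaining characters creates one node.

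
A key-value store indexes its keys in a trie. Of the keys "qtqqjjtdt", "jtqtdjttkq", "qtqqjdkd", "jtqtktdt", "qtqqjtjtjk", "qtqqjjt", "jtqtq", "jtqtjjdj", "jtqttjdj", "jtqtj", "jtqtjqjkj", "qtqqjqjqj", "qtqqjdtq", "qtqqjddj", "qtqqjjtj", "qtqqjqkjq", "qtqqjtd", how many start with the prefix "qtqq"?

Traverse to the node for "qtqq", then collect every word in that subtree.
Matches: "qtqqjddj", "qtqqjdkd", "qtqqjdtq", "qtqqjjt", "qtqqjjtdt", "qtqqjjtj", "qtqqjqjqj", "qtqqjqkjq", "qtqqjtd", "qtqqjtjtjk"
Count: 10

10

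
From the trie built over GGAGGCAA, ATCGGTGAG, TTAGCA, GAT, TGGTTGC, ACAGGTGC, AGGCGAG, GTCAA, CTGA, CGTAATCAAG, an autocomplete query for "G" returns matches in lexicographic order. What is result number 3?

Words with prefix "G", in lexicographic order: "GAT", "GGAGGCAA", "GTCAA"
The 3rd is GTCAA.

GTCAA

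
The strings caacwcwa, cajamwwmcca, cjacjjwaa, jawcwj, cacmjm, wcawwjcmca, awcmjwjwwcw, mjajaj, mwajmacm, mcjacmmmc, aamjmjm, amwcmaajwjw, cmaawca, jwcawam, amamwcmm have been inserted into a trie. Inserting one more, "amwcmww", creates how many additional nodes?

"amwcm" is already a path in the trie; the remaining "ww" must be added.
Each of the 2 remaining characters creates one node.

2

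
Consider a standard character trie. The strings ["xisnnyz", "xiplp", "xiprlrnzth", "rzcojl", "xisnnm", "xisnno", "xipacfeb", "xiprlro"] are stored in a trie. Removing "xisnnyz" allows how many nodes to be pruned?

2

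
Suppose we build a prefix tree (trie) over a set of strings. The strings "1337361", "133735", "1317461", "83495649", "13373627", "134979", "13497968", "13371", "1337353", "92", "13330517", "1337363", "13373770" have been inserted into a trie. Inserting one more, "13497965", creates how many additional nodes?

1

"1349796" is already a path in the trie; the remaining "5" must be added.
New nodes needed: |"13497965"| − 7 = 8 − 7 = 1.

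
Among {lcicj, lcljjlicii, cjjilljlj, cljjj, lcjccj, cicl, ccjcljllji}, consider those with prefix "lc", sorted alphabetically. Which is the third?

lcljjlicii

Words with prefix "lc", in lexicographic order: "lcicj", "lcjccj", "lcljjlicii"
The 3rd is lcljjlicii.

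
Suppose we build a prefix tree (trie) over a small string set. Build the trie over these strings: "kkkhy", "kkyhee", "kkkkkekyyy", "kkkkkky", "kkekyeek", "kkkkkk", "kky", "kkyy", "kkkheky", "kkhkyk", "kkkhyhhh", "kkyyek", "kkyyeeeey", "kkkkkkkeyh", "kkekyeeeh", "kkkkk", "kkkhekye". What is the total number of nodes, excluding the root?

48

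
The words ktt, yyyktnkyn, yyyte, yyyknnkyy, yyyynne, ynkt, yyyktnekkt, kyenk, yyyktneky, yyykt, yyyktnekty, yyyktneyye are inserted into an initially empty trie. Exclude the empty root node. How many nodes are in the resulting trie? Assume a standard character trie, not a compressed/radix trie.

40

For each word, the new-node count is its length minus the longest prefix already in the trie:
  "ktt" → 3 new (k, t, t)
  "yyyktnkyn" → 9 new (y, y, y, k, t, n, k, y, n)
  "yyyte" → prefix "yyy" already present; 2 new (t, e)
  "yyyknnkyy" → prefix "yyyk" already present; 5 new (n, n, k, y, y)
  "yyyynne" → prefix "yyy" already present; 4 new (y, n, n, e)
  "ynkt" → prefix "y" already present; 3 new (n, k, t)
  "yyyktnekkt" → prefix "yyyktn" already present; 4 new (e, k, k, t)
  "kyenk" → prefix "k" already present; 4 new (y, e, n, k)
  "yyyktneky" → prefix "yyyktnek" already present; 1 new (y)
  "yyykt" → prefix "yyykt" already present; 0 new (none)
  "yyyktnekty" → prefix "yyyktnek" already present; 2 new (t, y)
  "yyyktneyye" → prefix "yyyktne" already present; 3 new (y, y, e)
Total nodes = 3 + 9 + 2 + 5 + 4 + 3 + 4 + 4 + 1 + 0 + 2 + 3 = 40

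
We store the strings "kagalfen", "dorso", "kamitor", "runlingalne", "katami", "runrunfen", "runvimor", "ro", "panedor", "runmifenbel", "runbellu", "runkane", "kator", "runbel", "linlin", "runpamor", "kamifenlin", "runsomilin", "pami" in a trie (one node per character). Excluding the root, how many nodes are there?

97

Insert word by word; a character creates a node only if that edge doesn't already exist:
  "kagalfen" → 8 new (k, a, g, a, l, f, e, n)
  "dorso" → 5 new (d, o, r, s, o)
  "kamitor" → prefix "ka" already present; 5 new (m, i, t, o, r)
  "runlingalne" → 11 new (r, u, n, l, i, n, g, a, l, n, e)
  "katami" → prefix "ka" already present; 4 new (t, a, m, i)
  "runrunfen" → prefix "run" already present; 6 new (r, u, n, f, e, n)
  "runvimor" → prefix "run" already present; 5 new (v, i, m, o, r)
  "ro" → prefix "r" already present; 1 new (o)
  "panedor" → 7 new (p, a, n, e, d, o, r)
  "runmifenbel" → prefix "run" already present; 8 new (m, i, f, e, n, b, e, l)
  "runbellu" → prefix "run" already present; 5 new (b, e, l, l, u)
  "runkane" → prefix "run" already present; 4 new (k, a, n, e)
  "kator" → prefix "kat" already present; 2 new (o, r)
  "runbel" → prefix "runbel" already present; 0 new (none)
  "linlin" → 6 new (l, i, n, l, i, n)
  "runpamor" → prefix "run" already present; 5 new (p, a, m, o, r)
  "kamifenlin" → prefix "kami" already present; 6 new (f, e, n, l, i, n)
  "runsomilin" → prefix "run" already present; 7 new (s, o, m, i, l, i, n)
  "pami" → prefix "pa" already present; 2 new (m, i)
Total nodes = 8 + 5 + 5 + 11 + 4 + 6 + 5 + 1 + 7 + 8 + 5 + 4 + 2 + 0 + 6 + 5 + 6 + 7 + 2 = 97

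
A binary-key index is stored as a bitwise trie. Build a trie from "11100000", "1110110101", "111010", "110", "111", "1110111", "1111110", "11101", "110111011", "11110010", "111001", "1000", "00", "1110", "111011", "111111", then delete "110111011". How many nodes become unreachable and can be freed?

6

After clearing the end-marker at "110111011", prune upward until reaching a node still needed by another word.
The suffix "111011" (6 nodes) is used only by "110111011"; "110" is itself a stored word, so pruning stops there.
Nodes removed: 6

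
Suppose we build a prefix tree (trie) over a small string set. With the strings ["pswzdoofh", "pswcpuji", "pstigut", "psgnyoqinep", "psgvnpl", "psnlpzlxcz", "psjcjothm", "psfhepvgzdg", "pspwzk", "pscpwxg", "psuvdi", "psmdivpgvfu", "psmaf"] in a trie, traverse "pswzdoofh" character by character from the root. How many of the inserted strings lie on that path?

1

Walk "pswzdoofh" from the root; an end-of-word marker is hit whenever a stored word is a prefix of "pswzdoofh".
Prefixes of the query that are stored words: "pswzdoofh"
Count: 1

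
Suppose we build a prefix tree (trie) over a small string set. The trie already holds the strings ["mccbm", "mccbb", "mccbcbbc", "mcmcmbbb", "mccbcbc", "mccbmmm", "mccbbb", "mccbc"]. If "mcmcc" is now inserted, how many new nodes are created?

1

Walking "mcmcc" from the root, the first 4 characters ("mcmc") follow existing edges; "c" is the first miss.
So 5 − 4 = 1 new nodes.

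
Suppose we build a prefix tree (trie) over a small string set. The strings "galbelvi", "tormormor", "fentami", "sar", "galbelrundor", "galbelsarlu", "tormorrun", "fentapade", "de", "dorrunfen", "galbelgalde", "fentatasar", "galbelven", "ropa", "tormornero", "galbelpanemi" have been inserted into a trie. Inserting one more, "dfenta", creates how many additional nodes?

5

Walking "dfenta" from the root, the first 1 characters ("d") follow existing edges; "f" is the first miss.
So 6 − 1 = 5 new nodes.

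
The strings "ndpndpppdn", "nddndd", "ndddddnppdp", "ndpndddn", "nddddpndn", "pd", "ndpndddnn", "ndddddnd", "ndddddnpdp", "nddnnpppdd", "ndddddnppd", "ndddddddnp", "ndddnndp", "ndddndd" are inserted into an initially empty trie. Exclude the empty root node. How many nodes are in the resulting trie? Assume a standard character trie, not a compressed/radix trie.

51

Count nodes per top-level branch (shared prefixes stored once):
  'n'-branch (ndddddddnp, ndddddnd, ndddddnpdp, ndddddnppd, ndddddnppdp, nddddpndn, ndddndd, ndddnndp, nddndd, nddnnpppdd, ndpndddn, ndpndddnn, ndpndpppdn): 49 nodes
  'p'-branch (pd): 2 nodes
Sum: 51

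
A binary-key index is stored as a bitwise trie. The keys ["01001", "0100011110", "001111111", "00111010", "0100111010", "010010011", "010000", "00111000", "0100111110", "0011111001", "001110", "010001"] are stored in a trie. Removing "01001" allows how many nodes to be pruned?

A node on "01001"'s path can go only if nothing else ends at it or branches off below it.
Every node on "01001" is still needed (e.g. by "0100111010"), so nothing is freed.
Nodes removed: 0

0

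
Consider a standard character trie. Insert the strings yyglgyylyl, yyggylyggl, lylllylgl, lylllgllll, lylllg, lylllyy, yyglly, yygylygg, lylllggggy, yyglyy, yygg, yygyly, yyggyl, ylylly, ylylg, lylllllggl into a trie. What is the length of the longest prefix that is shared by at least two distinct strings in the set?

6

Equivalently: take the maximum, over all pairs, of their longest common prefix length.
"lylllg" and "lylllggggy" agree on "lylllg" (6 characters) before diverging; nothing deeper is shared.
Longest shared-prefix length: 6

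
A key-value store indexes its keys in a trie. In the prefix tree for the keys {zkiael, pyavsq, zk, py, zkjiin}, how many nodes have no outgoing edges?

3

A leaf is a node with no children — equivalently, the end of a word that is not a proper prefix of any other stored word.
Those words: "pyavsq", "zkiael", "zkjiin"
Leaf count: 3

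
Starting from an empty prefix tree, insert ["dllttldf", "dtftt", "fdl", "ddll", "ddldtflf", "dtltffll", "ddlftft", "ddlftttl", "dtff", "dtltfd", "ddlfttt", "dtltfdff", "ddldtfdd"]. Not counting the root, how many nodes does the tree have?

Insert word by word; a character creates a node only if that edge doesn't already exist:
  "dllttldf" → 8 new (d, l, l, t, t, l, d, f)
  "dtftt" → prefix "d" already present; 4 new (t, f, t, t)
  "fdl" → 3 new (f, d, l)
  "ddll" → prefix "d" already present; 3 new (d, l, l)
  "ddldtflf" → prefix "ddl" already present; 5 new (d, t, f, l, f)
  "dtltffll" → prefix "dt" already present; 6 new (l, t, f, f, l, l)
  "ddlftft" → prefix "ddl" already present; 4 new (f, t, f, t)
  "ddlftttl" → prefix "ddlft" already present; 3 new (t, t, l)
  "dtff" → prefix "dtf" already present; 1 new (f)
  "dtltfd" → prefix "dtltf" already present; 1 new (d)
  "ddlfttt" → prefix "ddlfttt" already present; 0 new (none)
  "dtltfdff" → prefix "dtltfd" already present; 2 new (f, f)
  "ddldtfdd" → prefix "ddldtf" already present; 2 new (d, d)
Total nodes = 8 + 4 + 3 + 3 + 5 + 6 + 4 + 3 + 1 + 1 + 0 + 2 + 2 = 42

42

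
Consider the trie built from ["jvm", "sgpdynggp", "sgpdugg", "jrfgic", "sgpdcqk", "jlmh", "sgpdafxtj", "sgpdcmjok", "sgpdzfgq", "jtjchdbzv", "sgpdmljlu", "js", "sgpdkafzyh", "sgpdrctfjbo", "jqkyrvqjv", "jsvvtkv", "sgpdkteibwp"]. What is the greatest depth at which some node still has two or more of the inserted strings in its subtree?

5

Equivalently: take the maximum, over all pairs, of their longest common prefix length.
e.g. "sgpdcmjok" and "sgpdcqk" share the prefix "sgpdc" of length 5; no pair shares a longer one.
Longest shared-prefix length: 5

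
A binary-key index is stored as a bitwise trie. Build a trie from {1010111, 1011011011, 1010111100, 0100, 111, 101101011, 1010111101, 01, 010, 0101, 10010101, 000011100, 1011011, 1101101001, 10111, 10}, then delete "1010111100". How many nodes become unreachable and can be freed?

1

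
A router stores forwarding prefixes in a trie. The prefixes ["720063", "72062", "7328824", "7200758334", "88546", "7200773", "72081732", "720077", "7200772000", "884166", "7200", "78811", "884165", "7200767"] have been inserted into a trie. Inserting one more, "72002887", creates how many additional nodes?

4

The longest prefix of "72002887" already in the trie is "7200" (length 4).
Each of the 4 remaining characters creates one node.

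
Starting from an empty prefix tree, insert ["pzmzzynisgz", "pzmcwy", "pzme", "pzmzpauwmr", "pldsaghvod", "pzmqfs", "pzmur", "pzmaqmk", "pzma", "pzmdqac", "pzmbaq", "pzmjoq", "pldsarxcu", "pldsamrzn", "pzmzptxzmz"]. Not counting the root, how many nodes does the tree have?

62

For each word, the new-node count is its length minus the longest prefix already in the trie:
  "pzmzzynisgz" → 11 new (p, z, m, z, z, y, n, i, s, g, z)
  "pzmcwy" → prefix "pzm" already present; 3 new (c, w, y)
  "pzme" → prefix "pzm" already present; 1 new (e)
  "pzmzpauwmr" → prefix "pzmz" already present; 6 new (p, a, u, w, m, r)
  "pldsaghvod" → prefix "p" already present; 9 new (l, d, s, a, g, h, v, o, d)
  "pzmqfs" → prefix "pzm" already present; 3 new (q, f, s)
  "pzmur" → prefix "pzm" already present; 2 new (u, r)
  "pzmaqmk" → prefix "pzm" already present; 4 new (a, q, m, k)
  "pzma" → prefix "pzma" already present; 0 new (none)
  "pzmdqac" → prefix "pzm" already present; 4 new (d, q, a, c)
  "pzmbaq" → prefix "pzm" already present; 3 new (b, a, q)
  "pzmjoq" → prefix "pzm" already present; 3 new (j, o, q)
  "pldsarxcu" → prefix "pldsa" already present; 4 new (r, x, c, u)
  "pldsamrzn" → prefix "pldsa" already present; 4 new (m, r, z, n)
  "pzmzptxzmz" → prefix "pzmzp" already present; 5 new (t, x, z, m, z)
Total nodes = 11 + 3 + 1 + 6 + 9 + 3 + 2 + 4 + 0 + 4 + 3 + 3 + 4 + 4 + 5 = 62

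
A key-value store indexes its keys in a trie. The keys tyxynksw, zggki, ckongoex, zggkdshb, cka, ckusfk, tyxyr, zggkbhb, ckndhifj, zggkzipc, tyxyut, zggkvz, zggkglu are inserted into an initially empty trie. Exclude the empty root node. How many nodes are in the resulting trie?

51

Count nodes per top-level branch (shared prefixes stored once):
  'c'-branch (cka, ckndhifj, ckongoex, ckusfk): 19 nodes
  't'-branch (tyxynksw, tyxyr, tyxyut): 11 nodes
  'z'-branch (zggkbhb, zggkdshb, zggkglu, zggki, zggkvz, zggkzipc): 21 nodes
Sum: 51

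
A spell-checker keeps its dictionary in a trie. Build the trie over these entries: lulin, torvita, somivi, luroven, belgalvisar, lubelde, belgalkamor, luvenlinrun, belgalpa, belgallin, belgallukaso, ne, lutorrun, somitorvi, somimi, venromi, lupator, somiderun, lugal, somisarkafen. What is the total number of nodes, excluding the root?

106

Count nodes per top-level branch (shared prefixes stored once):
  'b'-branch (belgalkamor, belgallin, belgallukaso, belgalpa, belgalvisar): 26 nodes
  'l'-branch (lubelde, lugal, lulin, lupator, luroven, lutorrun, luvenlinrun): 38 nodes
  'n'-branch (ne): 2 nodes
  's'-branch (somiderun, somimi, somisarkafen, somitorvi, somivi): 26 nodes
  't'-branch (torvita): 7 nodes
  'v'-branch (venromi): 7 nodes
Sum: 106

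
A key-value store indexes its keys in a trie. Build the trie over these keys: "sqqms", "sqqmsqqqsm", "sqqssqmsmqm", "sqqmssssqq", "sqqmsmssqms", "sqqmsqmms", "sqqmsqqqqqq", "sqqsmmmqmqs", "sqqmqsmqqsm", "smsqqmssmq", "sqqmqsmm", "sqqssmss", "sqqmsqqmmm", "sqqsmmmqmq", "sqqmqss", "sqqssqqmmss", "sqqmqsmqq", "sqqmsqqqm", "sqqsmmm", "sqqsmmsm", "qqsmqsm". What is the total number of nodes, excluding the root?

81

Trace insertions, counting only characters that open a new branch:
  "sqqms" → 5 new (s, q, q, m, s)
  "sqqmsqqqsm" → prefix "sqqms" already present; 5 new (q, q, q, s, m)
  "sqqssqmsmqm" → prefix "sqq" already present; 8 new (s, s, q, m, s, m, q, m)
  "sqqmssssqq" → prefix "sqqms" already present; 5 new (s, s, s, q, q)
  "sqqmsmssqms" → prefix "sqqms" already present; 6 new (m, s, s, q, m, s)
  "sqqmsqmms" → prefix "sqqmsq" already present; 3 new (m, m, s)
  "sqqmsqqqqqq" → prefix "sqqmsqqq" already present; 3 new (q, q, q)
  "sqqsmmmqmqs" → prefix "sqqs" already present; 7 new (m, m, m, q, m, q, s)
  "sqqmqsmqqsm" → prefix "sqqm" already present; 7 new (q, s, m, q, q, s, m)
  "smsqqmssmq" → prefix "s" already present; 9 new (m, s, q, q, m, s, s, m, q)
  "sqqmqsmm" → prefix "sqqmqsm" already present; 1 new (m)
  "sqqssmss" → prefix "sqqss" already present; 3 new (m, s, s)
  "sqqmsqqmmm" → prefix "sqqmsqq" already present; 3 new (m, m, m)
  "sqqsmmmqmq" → prefix "sqqsmmmqmq" already present; 0 new (none)
  "sqqmqss" → prefix "sqqmqs" already present; 1 new (s)
  "sqqssqqmmss" → prefix "sqqssq" already present; 5 new (q, m, m, s, s)
  "sqqmqsmqq" → prefix "sqqmqsmqq" already present; 0 new (none)
  "sqqmsqqqm" → prefix "sqqmsqqq" already present; 1 new (m)
  "sqqsmmm" → prefix "sqqsmmm" already present; 0 new (none)
  "sqqsmmsm" → prefix "sqqsmm" already present; 2 new (s, m)
  "qqsmqsm" → 7 new (q, q, s, m, q, s, m)
Total nodes = 5 + 5 + 8 + 5 + 6 + 3 + 3 + 7 + 7 + 9 + 1 + 3 + 3 + 0 + 1 + 5 + 0 + 1 + 0 + 2 + 7 = 81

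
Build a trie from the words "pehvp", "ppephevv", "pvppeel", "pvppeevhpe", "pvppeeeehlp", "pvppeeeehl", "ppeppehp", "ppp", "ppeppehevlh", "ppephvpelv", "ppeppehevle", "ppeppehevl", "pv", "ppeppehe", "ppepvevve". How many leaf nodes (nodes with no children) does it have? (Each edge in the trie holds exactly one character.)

A leaf is a node with no children — equivalently, the end of a word that is not a proper prefix of any other stored word.
Those words: "pehvp", "ppephevv", "ppephvpelv", "ppeppehevle", "ppeppehevlh", "ppeppehp", "ppepvevve", "ppp", "pvppeeeehlp", "pvppeel", "pvppeevhpe"
Leaf count: 11

11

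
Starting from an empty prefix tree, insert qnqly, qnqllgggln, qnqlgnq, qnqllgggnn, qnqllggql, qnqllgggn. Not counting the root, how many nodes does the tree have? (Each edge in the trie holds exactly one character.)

18

For each word, the new-node count is its length minus the longest prefix already in the trie:
  "qnqly" → 5 new (q, n, q, l, y)
  "qnqllgggln" → prefix "qnql" already present; 6 new (l, g, g, g, l, n)
  "qnqlgnq" → prefix "qnql" already present; 3 new (g, n, q)
  "qnqllgggnn" → prefix "qnqllggg" already present; 2 new (n, n)
  "qnqllggql" → prefix "qnqllgg" already present; 2 new (q, l)
  "qnqllgggn" → prefix "qnqllgggn" already present; 0 new (none)
Total nodes = 5 + 6 + 3 + 2 + 2 + 0 = 18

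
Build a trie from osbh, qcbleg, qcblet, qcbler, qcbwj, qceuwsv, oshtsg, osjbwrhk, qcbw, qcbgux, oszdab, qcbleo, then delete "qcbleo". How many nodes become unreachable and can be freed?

A node on "qcbleo"'s path can go only if nothing else ends at it or branches off below it.
The suffix "o" (1 node) is used only by "qcbleo"; the node for "qcble" still has the child "g", so pruning stops there.
Nodes removed: 1

1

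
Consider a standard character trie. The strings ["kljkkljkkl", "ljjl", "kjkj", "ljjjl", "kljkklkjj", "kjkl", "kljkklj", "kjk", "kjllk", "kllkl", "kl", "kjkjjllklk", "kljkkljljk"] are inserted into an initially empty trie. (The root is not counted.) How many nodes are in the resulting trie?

38

Trie structure (* marks end of a word):
(root)
├─ k
│  ├─ j
│  │  ├─ k *
│  │  │  ├─ j *
│  │  │  │  └─ j
│  │  │  │     └─ l
│  │  │  │        └─ l
│  │  │  │           └─ k
│  │  │  │              └─ l
│  │  │  │                 └─ k *
│  │  │  └─ l *
│  │  └─ l
│  │     └─ l
│  │        └─ k *
│  └─ l *
│     ├─ j
│     │  └─ k
│     │     └─ k
│     │        └─ l
│     │           ├─ j *
│     │           │  ├─ k
│     │           │  │  └─ k
│     │           │  │     └─ l *
│     │           │  └─ l
│     │           │     └─ j
│     │           │        └─ k *
│     │           └─ k
│     │              └─ j
│     │                 └─ j *
│     └─ l
│        └─ k
│           └─ l *
└─ l
   └─ j
      └─ j
         ├─ j
         │  └─ l *
         └─ l *
Counting every labelled node above: 38.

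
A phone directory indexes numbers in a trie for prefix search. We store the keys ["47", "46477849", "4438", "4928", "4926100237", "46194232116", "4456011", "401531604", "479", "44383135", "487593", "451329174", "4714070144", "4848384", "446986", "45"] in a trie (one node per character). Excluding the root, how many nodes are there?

79

Count nodes per top-level branch (shared prefixes stored once):
  '4'-branch (401531604, 4438, 44383135, 4456011, 446986, 45, 451329174, 46194232116, 46477849, 47, 4714070144, 479, 4848384, 487593, 4926100237, 4928): 79 nodes
Sum: 79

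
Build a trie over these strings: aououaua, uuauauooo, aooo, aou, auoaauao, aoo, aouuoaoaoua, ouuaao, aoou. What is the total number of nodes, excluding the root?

41

For each word, the new-node count is its length minus the longest prefix already in the trie:
  "aououaua" → 8 new (a, o, u, o, u, a, u, a)
  "uuauauooo" → 9 new (u, u, a, u, a, u, o, o, o)
  "aooo" → prefix "ao" already present; 2 new (o, o)
  "aou" → prefix "aou" already present; 0 new (none)
  "auoaauao" → prefix "a" already present; 7 new (u, o, a, a, u, a, o)
  "aoo" → prefix "aoo" already present; 0 new (none)
  "aouuoaoaoua" → prefix "aou" already present; 8 new (u, o, a, o, a, o, u, a)
  "ouuaao" → 6 new (o, u, u, a, a, o)
  "aoou" → prefix "aoo" already present; 1 new (u)
Total nodes = 8 + 9 + 2 + 0 + 7 + 0 + 8 + 6 + 1 = 41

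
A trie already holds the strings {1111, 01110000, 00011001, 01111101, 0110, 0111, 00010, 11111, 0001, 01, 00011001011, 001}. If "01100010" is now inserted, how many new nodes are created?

4

Walking "01100010" from the root, the first 4 characters ("0110") follow existing edges; "0" is the first miss.
New nodes needed: |"01100010"| − 4 = 8 − 4 = 4.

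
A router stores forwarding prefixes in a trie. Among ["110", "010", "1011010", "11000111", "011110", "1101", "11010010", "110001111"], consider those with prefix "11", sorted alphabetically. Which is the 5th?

11010010

DFS of the "11" subtree visits, in order: "110", "11000111", "110001111", "1101", "11010010"
Position 5: 11010010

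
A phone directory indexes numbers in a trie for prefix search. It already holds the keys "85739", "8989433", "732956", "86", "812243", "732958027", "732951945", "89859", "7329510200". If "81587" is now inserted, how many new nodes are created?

Walking "81587" from the root, the first 2 characters ("81") follow existing edges; "5" is the first miss.
Each of the 3 remaining characters creates one node.

3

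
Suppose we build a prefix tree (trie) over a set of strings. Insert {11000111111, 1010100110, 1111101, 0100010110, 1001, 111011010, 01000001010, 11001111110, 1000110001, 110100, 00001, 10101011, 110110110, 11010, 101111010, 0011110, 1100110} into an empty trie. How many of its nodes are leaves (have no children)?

A leaf is a node with no children — equivalently, the end of a word that is not a proper prefix of any other stored word.
Those words: "00001", "0011110", "01000001010", "0100010110", "1000110001", "1001", "1010100110", "10101011", "101111010", "11000111111", "1100110", "11001111110", "110100", "110110110", "111011010", "1111101"
Leaf count: 16

16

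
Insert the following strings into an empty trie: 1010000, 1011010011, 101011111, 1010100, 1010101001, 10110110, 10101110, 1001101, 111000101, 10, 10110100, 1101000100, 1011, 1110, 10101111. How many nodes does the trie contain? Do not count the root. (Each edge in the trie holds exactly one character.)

49

Count nodes per top-level branch (shared prefixes stored once):
  '1'-branch (10, 1001101, 1010000, 1010100, 1010101001, 10101110, 10101111, 101011111, 1011, 10110100, 1011010011, 10110110, 1101000100, 1110, 111000101): 49 nodes
Sum: 49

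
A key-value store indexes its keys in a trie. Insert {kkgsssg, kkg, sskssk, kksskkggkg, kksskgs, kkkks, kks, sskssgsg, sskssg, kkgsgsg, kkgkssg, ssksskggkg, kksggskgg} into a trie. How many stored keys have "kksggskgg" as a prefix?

Filter for entries beginning with "kksggskgg":
Words under "kksggskgg": kksggskgg
Count: 1

1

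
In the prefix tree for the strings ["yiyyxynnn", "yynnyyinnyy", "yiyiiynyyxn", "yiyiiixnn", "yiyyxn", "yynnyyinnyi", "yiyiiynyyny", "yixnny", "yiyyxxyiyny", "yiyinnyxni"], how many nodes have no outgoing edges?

10

A leaf is a node with no children — equivalently, the end of a word that is not a proper prefix of any other stored word.
Those words: "yixnny", "yiyiiixnn", "yiyiiynyyny", "yiyiiynyyxn", "yiyinnyxni", "yiyyxn", "yiyyxxyiyny", "yiyyxynnn", "yynnyyinnyi", "yynnyyinnyy"
Leaf count: 10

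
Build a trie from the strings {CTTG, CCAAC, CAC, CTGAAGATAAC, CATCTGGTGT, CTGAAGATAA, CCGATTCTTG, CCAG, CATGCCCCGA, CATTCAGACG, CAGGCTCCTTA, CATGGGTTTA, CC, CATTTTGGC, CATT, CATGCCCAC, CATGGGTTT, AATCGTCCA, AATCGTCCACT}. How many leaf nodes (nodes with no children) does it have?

A leaf is a node with no children — equivalently, the end of a word that is not a proper prefix of any other stored word.
Those words: "AATCGTCCACT", "CAC", "CAGGCTCCTTA", "CATCTGGTGT", "CATGCCCAC", "CATGCCCCGA", "CATGGGTTTA", "CATTCAGACG", "CATTTTGGC", "CCAAC", "CCAG", "CCGATTCTTG", "CTGAAGATAAC", "CTTG"
Leaf count: 14

14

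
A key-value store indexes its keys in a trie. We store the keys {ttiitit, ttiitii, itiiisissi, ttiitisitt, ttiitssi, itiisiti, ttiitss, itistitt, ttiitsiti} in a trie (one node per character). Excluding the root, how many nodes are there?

37

Trie structure (* marks end of a word):
(root)
├─ i
│  └─ t
│     └─ i
│        ├─ i
│        │  ├─ i
│        │  │  └─ s
│        │  │     └─ i
│        │  │        └─ s
│        │  │           └─ s
│        │  │              └─ i *
│        │  └─ s
│        │     └─ i
│        │        └─ t
│        │           └─ i *
│        └─ s
│           └─ t
│              └─ i
│                 └─ t
│                    └─ t *
└─ t
   └─ t
      └─ i
         └─ i
            └─ t
               ├─ i
               │  ├─ i *
               │  ├─ s
               │  │  └─ i
               │  │     └─ t
               │  │        └─ t *
               │  └─ t *
               └─ s
                  ├─ i
                  │  └─ t
                  │     └─ i *
                  └─ s *
                     └─ i *
Counting every labelled node above: 37.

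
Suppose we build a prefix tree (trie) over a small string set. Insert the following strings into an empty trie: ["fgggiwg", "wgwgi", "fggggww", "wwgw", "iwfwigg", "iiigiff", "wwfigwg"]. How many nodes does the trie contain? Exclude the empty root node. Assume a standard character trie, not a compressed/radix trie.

For each word, the new-node count is its length minus the longest prefix already in the trie:
  "fgggiwg" → 7 new (f, g, g, g, i, w, g)
  "wgwgi" → 5 new (w, g, w, g, i)
  "fggggww" → prefix "fggg" already present; 3 new (g, w, w)
  "wwgw" → prefix "w" already present; 3 new (w, g, w)
  "iwfwigg" → 7 new (i, w, f, w, i, g, g)
  "iiigiff" → prefix "i" already present; 6 new (i, i, g, i, f, f)
  "wwfigwg" → prefix "ww" already present; 5 new (f, i, g, w, g)
Total nodes = 7 + 5 + 3 + 3 + 7 + 6 + 5 = 36

36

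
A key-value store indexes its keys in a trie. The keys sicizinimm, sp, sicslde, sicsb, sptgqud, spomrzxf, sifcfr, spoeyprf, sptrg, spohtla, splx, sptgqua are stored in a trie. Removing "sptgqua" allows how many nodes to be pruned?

A node on "sptgqua"'s path can go only if nothing else ends at it or branches off below it.
The suffix "a" (1 node) is used only by "sptgqua"; the node for "sptgqu" still has the child "d", so pruning stops there.
Nodes removed: 1

1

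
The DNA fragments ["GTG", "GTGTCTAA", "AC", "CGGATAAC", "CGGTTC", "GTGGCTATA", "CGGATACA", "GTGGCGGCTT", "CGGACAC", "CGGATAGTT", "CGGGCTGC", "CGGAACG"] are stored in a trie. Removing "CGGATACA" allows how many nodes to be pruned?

2

A node on "CGGATACA"'s path can go only if nothing else ends at it or branches off below it.
The suffix "CA" (2 nodes) is used only by "CGGATACA"; the node for "CGGATA" still has the child "A", so pruning stops there.
Nodes removed: 2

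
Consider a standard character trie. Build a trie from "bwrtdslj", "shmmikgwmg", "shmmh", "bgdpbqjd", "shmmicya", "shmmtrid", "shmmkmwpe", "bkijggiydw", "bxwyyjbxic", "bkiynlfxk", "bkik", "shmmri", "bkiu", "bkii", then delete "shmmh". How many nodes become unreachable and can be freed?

After clearing the end-marker at "shmmh", prune upward until reaching a node still needed by another word.
The suffix "h" (1 node) is used only by "shmmh"; the node for "shmm" still has the child "i", so pruning stops there.
Nodes removed: 1

1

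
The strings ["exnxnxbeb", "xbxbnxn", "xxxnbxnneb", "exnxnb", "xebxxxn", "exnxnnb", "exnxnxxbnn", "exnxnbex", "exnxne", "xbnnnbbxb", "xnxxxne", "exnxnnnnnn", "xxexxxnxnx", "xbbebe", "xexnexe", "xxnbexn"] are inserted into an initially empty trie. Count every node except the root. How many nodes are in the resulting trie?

80

Trace insertions, counting only characters that open a new branch:
  "exnxnxbeb" → 9 new (e, x, n, x, n, x, b, e, b)
  "xbxbnxn" → 7 new (x, b, x, b, n, x, n)
  "xxxnbxnneb" → prefix "x" already present; 9 new (x, x, n, b, x, n, n, e, b)
  "exnxnb" → prefix "exnxn" already present; 1 new (b)
  "xebxxxn" → prefix "x" already present; 6 new (e, b, x, x, x, n)
  "exnxnnb" → prefix "exnxn" already present; 2 new (n, b)
  "exnxnxxbnn" → prefix "exnxnx" already present; 4 new (x, b, n, n)
  "exnxnbex" → prefix "exnxnb" already present; 2 new (e, x)
  "exnxne" → prefix "exnxn" already present; 1 new (e)
  "xbnnnbbxb" → prefix "xb" already present; 7 new (n, n, n, b, b, x, b)
  "xnxxxne" → prefix "x" already present; 6 new (n, x, x, x, n, e)
  "exnxnnnnnn" → prefix "exnxnn" already present; 4 new (n, n, n, n)
  "xxexxxnxnx" → prefix "xx" already present; 8 new (e, x, x, x, n, x, n, x)
  "xbbebe" → prefix "xb" already present; 4 new (b, e, b, e)
  "xexnexe" → prefix "xe" already present; 5 new (x, n, e, x, e)
  "xxnbexn" → prefix "xx" already present; 5 new (n, b, e, x, n)
Total nodes = 9 + 7 + 9 + 1 + 6 + 2 + 4 + 2 + 1 + 7 + 6 + 4 + 8 + 4 + 5 + 5 = 80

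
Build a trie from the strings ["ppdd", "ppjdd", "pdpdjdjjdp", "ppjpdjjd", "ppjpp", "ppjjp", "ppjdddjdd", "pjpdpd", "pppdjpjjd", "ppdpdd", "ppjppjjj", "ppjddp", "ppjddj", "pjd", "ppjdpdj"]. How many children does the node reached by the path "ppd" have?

Walk "ppd" from the root, arriving at one node.
Distinct next characters after "ppd": d, p.
That node has 2 child edges.

2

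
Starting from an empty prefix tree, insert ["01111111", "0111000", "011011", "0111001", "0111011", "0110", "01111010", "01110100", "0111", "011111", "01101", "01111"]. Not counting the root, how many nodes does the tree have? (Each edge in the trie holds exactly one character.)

Insert word by word; a character creates a node only if that edge doesn't already exist:
  "01111111" → 8 new (0, 1, 1, 1, 1, 1, 1, 1)
  "0111000" → prefix "0111" already present; 3 new (0, 0, 0)
  "011011" → prefix "011" already present; 3 new (0, 1, 1)
  "0111001" → prefix "011100" already present; 1 new (1)
  "0111011" → prefix "01110" already present; 2 new (1, 1)
  "0110" → prefix "0110" already present; 0 new (none)
  "01111010" → prefix "01111" already present; 3 new (0, 1, 0)
  "01110100" → prefix "011101" already present; 2 new (0, 0)
  "0111" → prefix "0111" already present; 0 new (none)
  "011111" → prefix "011111" already present; 0 new (none)
  "01101" → prefix "01101" already present; 0 new (none)
  "01111" → prefix "01111" already present; 0 new (none)
Total nodes = 8 + 3 + 3 + 1 + 2 + 0 + 3 + 2 + 0 + 0 + 0 + 0 = 22

22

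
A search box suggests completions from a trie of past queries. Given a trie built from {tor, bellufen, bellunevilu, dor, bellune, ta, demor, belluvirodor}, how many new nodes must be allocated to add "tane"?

The longest prefix of "tane" already in the trie is "ta" (length 2).
Each of the 2 remaining characters creates one node.

2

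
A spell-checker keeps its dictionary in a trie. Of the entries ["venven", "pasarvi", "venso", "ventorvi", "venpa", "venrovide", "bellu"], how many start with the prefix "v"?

Filter for entries beginning with "v":
Words under "v": venpa, venrovide, venso, ventorvi, venven
Count: 5

5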